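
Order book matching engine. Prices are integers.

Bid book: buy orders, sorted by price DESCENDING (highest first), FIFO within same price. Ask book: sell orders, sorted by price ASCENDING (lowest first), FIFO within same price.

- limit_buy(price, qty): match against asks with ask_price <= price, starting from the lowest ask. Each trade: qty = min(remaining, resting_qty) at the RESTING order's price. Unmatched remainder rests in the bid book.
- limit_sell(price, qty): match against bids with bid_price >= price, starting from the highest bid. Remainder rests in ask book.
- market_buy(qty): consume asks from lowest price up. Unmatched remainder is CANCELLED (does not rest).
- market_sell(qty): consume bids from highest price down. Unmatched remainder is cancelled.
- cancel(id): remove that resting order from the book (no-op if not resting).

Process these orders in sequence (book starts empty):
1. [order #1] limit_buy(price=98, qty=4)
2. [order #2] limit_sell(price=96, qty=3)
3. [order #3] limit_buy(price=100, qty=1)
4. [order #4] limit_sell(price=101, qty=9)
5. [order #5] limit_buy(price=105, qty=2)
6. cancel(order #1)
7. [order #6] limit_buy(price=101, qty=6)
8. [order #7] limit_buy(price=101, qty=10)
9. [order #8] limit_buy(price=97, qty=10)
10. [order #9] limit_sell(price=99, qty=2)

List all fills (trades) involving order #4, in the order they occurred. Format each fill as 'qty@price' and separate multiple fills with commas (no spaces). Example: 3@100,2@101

Answer: 2@101,6@101,1@101

Derivation:
After op 1 [order #1] limit_buy(price=98, qty=4): fills=none; bids=[#1:4@98] asks=[-]
After op 2 [order #2] limit_sell(price=96, qty=3): fills=#1x#2:3@98; bids=[#1:1@98] asks=[-]
After op 3 [order #3] limit_buy(price=100, qty=1): fills=none; bids=[#3:1@100 #1:1@98] asks=[-]
After op 4 [order #4] limit_sell(price=101, qty=9): fills=none; bids=[#3:1@100 #1:1@98] asks=[#4:9@101]
After op 5 [order #5] limit_buy(price=105, qty=2): fills=#5x#4:2@101; bids=[#3:1@100 #1:1@98] asks=[#4:7@101]
After op 6 cancel(order #1): fills=none; bids=[#3:1@100] asks=[#4:7@101]
After op 7 [order #6] limit_buy(price=101, qty=6): fills=#6x#4:6@101; bids=[#3:1@100] asks=[#4:1@101]
After op 8 [order #7] limit_buy(price=101, qty=10): fills=#7x#4:1@101; bids=[#7:9@101 #3:1@100] asks=[-]
After op 9 [order #8] limit_buy(price=97, qty=10): fills=none; bids=[#7:9@101 #3:1@100 #8:10@97] asks=[-]
After op 10 [order #9] limit_sell(price=99, qty=2): fills=#7x#9:2@101; bids=[#7:7@101 #3:1@100 #8:10@97] asks=[-]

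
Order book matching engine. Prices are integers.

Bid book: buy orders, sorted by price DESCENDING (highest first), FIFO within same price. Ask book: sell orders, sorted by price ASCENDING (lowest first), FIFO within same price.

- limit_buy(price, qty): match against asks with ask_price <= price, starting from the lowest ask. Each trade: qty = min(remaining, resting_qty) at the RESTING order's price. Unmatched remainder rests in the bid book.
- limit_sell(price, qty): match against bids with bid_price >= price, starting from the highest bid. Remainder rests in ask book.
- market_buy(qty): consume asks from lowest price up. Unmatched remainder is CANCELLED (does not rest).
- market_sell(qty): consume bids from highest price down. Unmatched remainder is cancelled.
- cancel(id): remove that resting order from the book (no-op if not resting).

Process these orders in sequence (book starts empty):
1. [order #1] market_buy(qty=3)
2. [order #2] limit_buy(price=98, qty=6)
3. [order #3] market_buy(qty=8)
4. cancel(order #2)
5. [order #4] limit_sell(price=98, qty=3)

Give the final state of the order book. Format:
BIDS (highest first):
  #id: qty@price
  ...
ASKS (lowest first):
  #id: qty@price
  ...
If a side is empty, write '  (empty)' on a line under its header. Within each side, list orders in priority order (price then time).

After op 1 [order #1] market_buy(qty=3): fills=none; bids=[-] asks=[-]
After op 2 [order #2] limit_buy(price=98, qty=6): fills=none; bids=[#2:6@98] asks=[-]
After op 3 [order #3] market_buy(qty=8): fills=none; bids=[#2:6@98] asks=[-]
After op 4 cancel(order #2): fills=none; bids=[-] asks=[-]
After op 5 [order #4] limit_sell(price=98, qty=3): fills=none; bids=[-] asks=[#4:3@98]

Answer: BIDS (highest first):
  (empty)
ASKS (lowest first):
  #4: 3@98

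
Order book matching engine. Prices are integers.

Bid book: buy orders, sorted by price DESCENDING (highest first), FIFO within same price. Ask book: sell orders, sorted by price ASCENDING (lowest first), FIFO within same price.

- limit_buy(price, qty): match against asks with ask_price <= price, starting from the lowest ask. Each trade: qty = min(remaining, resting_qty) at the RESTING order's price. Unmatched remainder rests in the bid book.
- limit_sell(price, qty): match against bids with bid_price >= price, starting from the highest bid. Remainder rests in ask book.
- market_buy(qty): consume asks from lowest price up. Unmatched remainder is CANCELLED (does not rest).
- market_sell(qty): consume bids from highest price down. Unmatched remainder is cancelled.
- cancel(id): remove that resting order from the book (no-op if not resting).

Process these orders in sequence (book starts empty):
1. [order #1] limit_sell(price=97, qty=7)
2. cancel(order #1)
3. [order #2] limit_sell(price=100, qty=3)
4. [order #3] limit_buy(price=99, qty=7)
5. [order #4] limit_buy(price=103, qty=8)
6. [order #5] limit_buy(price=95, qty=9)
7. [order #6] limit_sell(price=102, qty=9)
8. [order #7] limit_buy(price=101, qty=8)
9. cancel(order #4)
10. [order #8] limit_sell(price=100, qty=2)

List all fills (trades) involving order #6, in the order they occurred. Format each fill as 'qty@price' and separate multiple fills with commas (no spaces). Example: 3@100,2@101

After op 1 [order #1] limit_sell(price=97, qty=7): fills=none; bids=[-] asks=[#1:7@97]
After op 2 cancel(order #1): fills=none; bids=[-] asks=[-]
After op 3 [order #2] limit_sell(price=100, qty=3): fills=none; bids=[-] asks=[#2:3@100]
After op 4 [order #3] limit_buy(price=99, qty=7): fills=none; bids=[#3:7@99] asks=[#2:3@100]
After op 5 [order #4] limit_buy(price=103, qty=8): fills=#4x#2:3@100; bids=[#4:5@103 #3:7@99] asks=[-]
After op 6 [order #5] limit_buy(price=95, qty=9): fills=none; bids=[#4:5@103 #3:7@99 #5:9@95] asks=[-]
After op 7 [order #6] limit_sell(price=102, qty=9): fills=#4x#6:5@103; bids=[#3:7@99 #5:9@95] asks=[#6:4@102]
After op 8 [order #7] limit_buy(price=101, qty=8): fills=none; bids=[#7:8@101 #3:7@99 #5:9@95] asks=[#6:4@102]
After op 9 cancel(order #4): fills=none; bids=[#7:8@101 #3:7@99 #5:9@95] asks=[#6:4@102]
After op 10 [order #8] limit_sell(price=100, qty=2): fills=#7x#8:2@101; bids=[#7:6@101 #3:7@99 #5:9@95] asks=[#6:4@102]

Answer: 5@103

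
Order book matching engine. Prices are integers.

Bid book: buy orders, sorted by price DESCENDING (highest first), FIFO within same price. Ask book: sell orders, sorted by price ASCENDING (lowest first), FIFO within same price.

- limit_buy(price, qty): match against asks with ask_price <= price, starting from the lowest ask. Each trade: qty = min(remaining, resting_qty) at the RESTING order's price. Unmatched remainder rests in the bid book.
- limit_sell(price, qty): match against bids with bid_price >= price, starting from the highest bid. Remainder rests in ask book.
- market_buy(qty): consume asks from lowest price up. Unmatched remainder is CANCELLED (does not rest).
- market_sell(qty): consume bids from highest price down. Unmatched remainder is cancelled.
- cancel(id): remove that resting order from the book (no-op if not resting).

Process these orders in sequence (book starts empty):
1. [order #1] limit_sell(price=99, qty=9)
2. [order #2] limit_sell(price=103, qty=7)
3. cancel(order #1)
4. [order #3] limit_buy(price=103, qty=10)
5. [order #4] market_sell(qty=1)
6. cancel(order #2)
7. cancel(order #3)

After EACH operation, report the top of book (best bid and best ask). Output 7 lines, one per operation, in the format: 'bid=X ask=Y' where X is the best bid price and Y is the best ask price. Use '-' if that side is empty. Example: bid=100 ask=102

After op 1 [order #1] limit_sell(price=99, qty=9): fills=none; bids=[-] asks=[#1:9@99]
After op 2 [order #2] limit_sell(price=103, qty=7): fills=none; bids=[-] asks=[#1:9@99 #2:7@103]
After op 3 cancel(order #1): fills=none; bids=[-] asks=[#2:7@103]
After op 4 [order #3] limit_buy(price=103, qty=10): fills=#3x#2:7@103; bids=[#3:3@103] asks=[-]
After op 5 [order #4] market_sell(qty=1): fills=#3x#4:1@103; bids=[#3:2@103] asks=[-]
After op 6 cancel(order #2): fills=none; bids=[#3:2@103] asks=[-]
After op 7 cancel(order #3): fills=none; bids=[-] asks=[-]

Answer: bid=- ask=99
bid=- ask=99
bid=- ask=103
bid=103 ask=-
bid=103 ask=-
bid=103 ask=-
bid=- ask=-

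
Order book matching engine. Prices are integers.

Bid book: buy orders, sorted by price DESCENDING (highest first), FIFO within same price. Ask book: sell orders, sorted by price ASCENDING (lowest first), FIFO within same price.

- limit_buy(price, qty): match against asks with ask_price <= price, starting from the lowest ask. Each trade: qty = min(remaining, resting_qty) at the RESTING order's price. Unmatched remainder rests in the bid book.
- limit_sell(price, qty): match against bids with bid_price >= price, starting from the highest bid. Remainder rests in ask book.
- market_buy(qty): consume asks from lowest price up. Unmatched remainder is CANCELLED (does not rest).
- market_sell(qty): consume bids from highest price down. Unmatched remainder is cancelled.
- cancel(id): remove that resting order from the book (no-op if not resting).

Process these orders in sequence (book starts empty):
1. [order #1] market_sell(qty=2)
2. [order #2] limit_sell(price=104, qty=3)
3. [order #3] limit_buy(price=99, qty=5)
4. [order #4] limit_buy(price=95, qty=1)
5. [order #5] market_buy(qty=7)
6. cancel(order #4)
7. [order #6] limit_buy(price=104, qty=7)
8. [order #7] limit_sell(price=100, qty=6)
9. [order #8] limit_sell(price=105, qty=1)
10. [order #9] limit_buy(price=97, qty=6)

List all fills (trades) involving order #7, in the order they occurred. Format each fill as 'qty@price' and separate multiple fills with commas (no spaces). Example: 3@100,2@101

Answer: 6@104

Derivation:
After op 1 [order #1] market_sell(qty=2): fills=none; bids=[-] asks=[-]
After op 2 [order #2] limit_sell(price=104, qty=3): fills=none; bids=[-] asks=[#2:3@104]
After op 3 [order #3] limit_buy(price=99, qty=5): fills=none; bids=[#3:5@99] asks=[#2:3@104]
After op 4 [order #4] limit_buy(price=95, qty=1): fills=none; bids=[#3:5@99 #4:1@95] asks=[#2:3@104]
After op 5 [order #5] market_buy(qty=7): fills=#5x#2:3@104; bids=[#3:5@99 #4:1@95] asks=[-]
After op 6 cancel(order #4): fills=none; bids=[#3:5@99] asks=[-]
After op 7 [order #6] limit_buy(price=104, qty=7): fills=none; bids=[#6:7@104 #3:5@99] asks=[-]
After op 8 [order #7] limit_sell(price=100, qty=6): fills=#6x#7:6@104; bids=[#6:1@104 #3:5@99] asks=[-]
After op 9 [order #8] limit_sell(price=105, qty=1): fills=none; bids=[#6:1@104 #3:5@99] asks=[#8:1@105]
After op 10 [order #9] limit_buy(price=97, qty=6): fills=none; bids=[#6:1@104 #3:5@99 #9:6@97] asks=[#8:1@105]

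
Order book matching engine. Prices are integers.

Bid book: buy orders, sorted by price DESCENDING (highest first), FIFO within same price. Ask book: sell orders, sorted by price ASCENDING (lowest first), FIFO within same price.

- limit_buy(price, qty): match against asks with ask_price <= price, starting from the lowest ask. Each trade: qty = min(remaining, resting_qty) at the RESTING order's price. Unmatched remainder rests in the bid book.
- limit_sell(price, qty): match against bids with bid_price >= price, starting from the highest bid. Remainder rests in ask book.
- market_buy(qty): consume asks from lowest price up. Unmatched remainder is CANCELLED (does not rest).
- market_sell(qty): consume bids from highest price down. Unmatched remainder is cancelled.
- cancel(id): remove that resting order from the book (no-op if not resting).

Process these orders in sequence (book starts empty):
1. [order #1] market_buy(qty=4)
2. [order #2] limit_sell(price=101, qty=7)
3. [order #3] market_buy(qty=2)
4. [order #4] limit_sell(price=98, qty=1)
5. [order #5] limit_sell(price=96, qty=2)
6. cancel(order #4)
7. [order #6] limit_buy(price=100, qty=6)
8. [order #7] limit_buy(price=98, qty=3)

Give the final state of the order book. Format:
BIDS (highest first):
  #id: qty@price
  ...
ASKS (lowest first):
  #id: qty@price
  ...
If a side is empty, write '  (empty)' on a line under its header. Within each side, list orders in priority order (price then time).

After op 1 [order #1] market_buy(qty=4): fills=none; bids=[-] asks=[-]
After op 2 [order #2] limit_sell(price=101, qty=7): fills=none; bids=[-] asks=[#2:7@101]
After op 3 [order #3] market_buy(qty=2): fills=#3x#2:2@101; bids=[-] asks=[#2:5@101]
After op 4 [order #4] limit_sell(price=98, qty=1): fills=none; bids=[-] asks=[#4:1@98 #2:5@101]
After op 5 [order #5] limit_sell(price=96, qty=2): fills=none; bids=[-] asks=[#5:2@96 #4:1@98 #2:5@101]
After op 6 cancel(order #4): fills=none; bids=[-] asks=[#5:2@96 #2:5@101]
After op 7 [order #6] limit_buy(price=100, qty=6): fills=#6x#5:2@96; bids=[#6:4@100] asks=[#2:5@101]
After op 8 [order #7] limit_buy(price=98, qty=3): fills=none; bids=[#6:4@100 #7:3@98] asks=[#2:5@101]

Answer: BIDS (highest first):
  #6: 4@100
  #7: 3@98
ASKS (lowest first):
  #2: 5@101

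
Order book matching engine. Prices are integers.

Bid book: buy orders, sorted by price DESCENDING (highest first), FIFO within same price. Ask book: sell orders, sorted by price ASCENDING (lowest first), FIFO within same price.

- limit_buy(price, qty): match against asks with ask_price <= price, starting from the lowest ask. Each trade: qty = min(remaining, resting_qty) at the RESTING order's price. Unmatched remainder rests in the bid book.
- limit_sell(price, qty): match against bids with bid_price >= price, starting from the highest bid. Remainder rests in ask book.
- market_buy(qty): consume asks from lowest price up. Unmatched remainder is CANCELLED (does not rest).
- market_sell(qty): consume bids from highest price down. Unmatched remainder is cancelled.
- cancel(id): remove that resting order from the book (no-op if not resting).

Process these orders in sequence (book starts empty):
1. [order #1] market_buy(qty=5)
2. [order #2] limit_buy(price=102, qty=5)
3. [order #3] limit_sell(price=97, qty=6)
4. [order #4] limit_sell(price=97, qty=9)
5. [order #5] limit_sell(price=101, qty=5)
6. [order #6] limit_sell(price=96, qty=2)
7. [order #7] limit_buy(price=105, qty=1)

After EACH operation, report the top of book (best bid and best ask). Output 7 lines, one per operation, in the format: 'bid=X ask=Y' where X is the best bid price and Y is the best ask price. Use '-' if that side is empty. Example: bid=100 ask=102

After op 1 [order #1] market_buy(qty=5): fills=none; bids=[-] asks=[-]
After op 2 [order #2] limit_buy(price=102, qty=5): fills=none; bids=[#2:5@102] asks=[-]
After op 3 [order #3] limit_sell(price=97, qty=6): fills=#2x#3:5@102; bids=[-] asks=[#3:1@97]
After op 4 [order #4] limit_sell(price=97, qty=9): fills=none; bids=[-] asks=[#3:1@97 #4:9@97]
After op 5 [order #5] limit_sell(price=101, qty=5): fills=none; bids=[-] asks=[#3:1@97 #4:9@97 #5:5@101]
After op 6 [order #6] limit_sell(price=96, qty=2): fills=none; bids=[-] asks=[#6:2@96 #3:1@97 #4:9@97 #5:5@101]
After op 7 [order #7] limit_buy(price=105, qty=1): fills=#7x#6:1@96; bids=[-] asks=[#6:1@96 #3:1@97 #4:9@97 #5:5@101]

Answer: bid=- ask=-
bid=102 ask=-
bid=- ask=97
bid=- ask=97
bid=- ask=97
bid=- ask=96
bid=- ask=96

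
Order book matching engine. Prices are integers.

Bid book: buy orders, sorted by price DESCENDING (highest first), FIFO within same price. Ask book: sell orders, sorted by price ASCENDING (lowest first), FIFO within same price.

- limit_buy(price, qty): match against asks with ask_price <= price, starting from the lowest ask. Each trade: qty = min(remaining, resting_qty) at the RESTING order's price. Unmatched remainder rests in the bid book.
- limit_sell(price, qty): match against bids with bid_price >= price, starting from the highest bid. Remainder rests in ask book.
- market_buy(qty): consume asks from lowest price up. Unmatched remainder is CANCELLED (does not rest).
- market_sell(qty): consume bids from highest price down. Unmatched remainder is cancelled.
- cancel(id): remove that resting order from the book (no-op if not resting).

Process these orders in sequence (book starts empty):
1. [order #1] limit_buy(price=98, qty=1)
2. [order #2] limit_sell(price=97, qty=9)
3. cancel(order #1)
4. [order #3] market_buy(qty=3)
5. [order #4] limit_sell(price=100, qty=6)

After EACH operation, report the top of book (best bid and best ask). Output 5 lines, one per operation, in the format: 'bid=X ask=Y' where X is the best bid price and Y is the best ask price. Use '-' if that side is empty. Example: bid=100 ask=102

After op 1 [order #1] limit_buy(price=98, qty=1): fills=none; bids=[#1:1@98] asks=[-]
After op 2 [order #2] limit_sell(price=97, qty=9): fills=#1x#2:1@98; bids=[-] asks=[#2:8@97]
After op 3 cancel(order #1): fills=none; bids=[-] asks=[#2:8@97]
After op 4 [order #3] market_buy(qty=3): fills=#3x#2:3@97; bids=[-] asks=[#2:5@97]
After op 5 [order #4] limit_sell(price=100, qty=6): fills=none; bids=[-] asks=[#2:5@97 #4:6@100]

Answer: bid=98 ask=-
bid=- ask=97
bid=- ask=97
bid=- ask=97
bid=- ask=97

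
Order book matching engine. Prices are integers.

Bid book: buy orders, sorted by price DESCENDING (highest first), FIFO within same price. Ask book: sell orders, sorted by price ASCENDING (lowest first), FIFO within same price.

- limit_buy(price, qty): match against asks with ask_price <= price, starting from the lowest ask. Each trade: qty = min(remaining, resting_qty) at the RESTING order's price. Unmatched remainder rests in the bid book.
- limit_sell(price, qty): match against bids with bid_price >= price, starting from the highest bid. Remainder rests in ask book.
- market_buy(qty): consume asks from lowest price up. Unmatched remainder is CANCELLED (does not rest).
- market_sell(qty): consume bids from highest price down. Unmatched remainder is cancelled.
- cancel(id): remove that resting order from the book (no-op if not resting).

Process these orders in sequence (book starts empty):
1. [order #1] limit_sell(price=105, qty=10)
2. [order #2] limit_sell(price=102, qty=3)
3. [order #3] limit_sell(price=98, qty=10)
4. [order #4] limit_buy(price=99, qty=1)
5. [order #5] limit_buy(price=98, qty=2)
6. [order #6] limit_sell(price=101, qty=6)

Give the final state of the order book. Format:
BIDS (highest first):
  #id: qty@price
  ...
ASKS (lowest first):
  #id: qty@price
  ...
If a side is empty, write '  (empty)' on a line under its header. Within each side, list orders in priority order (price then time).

Answer: BIDS (highest first):
  (empty)
ASKS (lowest first):
  #3: 7@98
  #6: 6@101
  #2: 3@102
  #1: 10@105

Derivation:
After op 1 [order #1] limit_sell(price=105, qty=10): fills=none; bids=[-] asks=[#1:10@105]
After op 2 [order #2] limit_sell(price=102, qty=3): fills=none; bids=[-] asks=[#2:3@102 #1:10@105]
After op 3 [order #3] limit_sell(price=98, qty=10): fills=none; bids=[-] asks=[#3:10@98 #2:3@102 #1:10@105]
After op 4 [order #4] limit_buy(price=99, qty=1): fills=#4x#3:1@98; bids=[-] asks=[#3:9@98 #2:3@102 #1:10@105]
After op 5 [order #5] limit_buy(price=98, qty=2): fills=#5x#3:2@98; bids=[-] asks=[#3:7@98 #2:3@102 #1:10@105]
After op 6 [order #6] limit_sell(price=101, qty=6): fills=none; bids=[-] asks=[#3:7@98 #6:6@101 #2:3@102 #1:10@105]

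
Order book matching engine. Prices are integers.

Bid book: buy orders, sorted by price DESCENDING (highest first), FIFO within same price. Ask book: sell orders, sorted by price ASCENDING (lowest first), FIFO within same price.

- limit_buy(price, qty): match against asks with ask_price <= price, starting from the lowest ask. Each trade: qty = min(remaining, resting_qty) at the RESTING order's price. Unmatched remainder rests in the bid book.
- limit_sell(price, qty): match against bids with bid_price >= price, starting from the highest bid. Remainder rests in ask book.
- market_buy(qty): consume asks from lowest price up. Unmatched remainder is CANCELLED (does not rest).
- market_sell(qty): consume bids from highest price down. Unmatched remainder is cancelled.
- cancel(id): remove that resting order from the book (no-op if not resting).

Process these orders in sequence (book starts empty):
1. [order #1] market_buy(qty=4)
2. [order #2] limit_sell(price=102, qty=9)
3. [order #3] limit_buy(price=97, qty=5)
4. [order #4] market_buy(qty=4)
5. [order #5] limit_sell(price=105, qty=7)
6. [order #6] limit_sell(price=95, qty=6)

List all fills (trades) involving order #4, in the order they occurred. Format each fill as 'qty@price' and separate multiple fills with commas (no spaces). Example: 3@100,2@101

Answer: 4@102

Derivation:
After op 1 [order #1] market_buy(qty=4): fills=none; bids=[-] asks=[-]
After op 2 [order #2] limit_sell(price=102, qty=9): fills=none; bids=[-] asks=[#2:9@102]
After op 3 [order #3] limit_buy(price=97, qty=5): fills=none; bids=[#3:5@97] asks=[#2:9@102]
After op 4 [order #4] market_buy(qty=4): fills=#4x#2:4@102; bids=[#3:5@97] asks=[#2:5@102]
After op 5 [order #5] limit_sell(price=105, qty=7): fills=none; bids=[#3:5@97] asks=[#2:5@102 #5:7@105]
After op 6 [order #6] limit_sell(price=95, qty=6): fills=#3x#6:5@97; bids=[-] asks=[#6:1@95 #2:5@102 #5:7@105]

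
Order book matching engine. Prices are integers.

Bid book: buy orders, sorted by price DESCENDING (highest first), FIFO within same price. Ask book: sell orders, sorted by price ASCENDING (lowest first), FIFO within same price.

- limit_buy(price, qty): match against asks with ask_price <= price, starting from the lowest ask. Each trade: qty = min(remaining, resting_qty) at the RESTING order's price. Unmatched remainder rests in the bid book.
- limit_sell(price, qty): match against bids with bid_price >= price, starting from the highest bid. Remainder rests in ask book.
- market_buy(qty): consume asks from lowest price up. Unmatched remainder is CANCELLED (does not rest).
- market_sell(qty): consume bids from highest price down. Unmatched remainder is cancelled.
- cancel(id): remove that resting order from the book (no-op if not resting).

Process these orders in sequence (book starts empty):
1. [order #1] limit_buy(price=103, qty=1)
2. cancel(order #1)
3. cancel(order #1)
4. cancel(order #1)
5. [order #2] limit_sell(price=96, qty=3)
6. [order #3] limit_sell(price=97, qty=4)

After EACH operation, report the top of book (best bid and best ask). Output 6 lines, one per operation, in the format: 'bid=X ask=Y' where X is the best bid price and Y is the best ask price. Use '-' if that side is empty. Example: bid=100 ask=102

After op 1 [order #1] limit_buy(price=103, qty=1): fills=none; bids=[#1:1@103] asks=[-]
After op 2 cancel(order #1): fills=none; bids=[-] asks=[-]
After op 3 cancel(order #1): fills=none; bids=[-] asks=[-]
After op 4 cancel(order #1): fills=none; bids=[-] asks=[-]
After op 5 [order #2] limit_sell(price=96, qty=3): fills=none; bids=[-] asks=[#2:3@96]
After op 6 [order #3] limit_sell(price=97, qty=4): fills=none; bids=[-] asks=[#2:3@96 #3:4@97]

Answer: bid=103 ask=-
bid=- ask=-
bid=- ask=-
bid=- ask=-
bid=- ask=96
bid=- ask=96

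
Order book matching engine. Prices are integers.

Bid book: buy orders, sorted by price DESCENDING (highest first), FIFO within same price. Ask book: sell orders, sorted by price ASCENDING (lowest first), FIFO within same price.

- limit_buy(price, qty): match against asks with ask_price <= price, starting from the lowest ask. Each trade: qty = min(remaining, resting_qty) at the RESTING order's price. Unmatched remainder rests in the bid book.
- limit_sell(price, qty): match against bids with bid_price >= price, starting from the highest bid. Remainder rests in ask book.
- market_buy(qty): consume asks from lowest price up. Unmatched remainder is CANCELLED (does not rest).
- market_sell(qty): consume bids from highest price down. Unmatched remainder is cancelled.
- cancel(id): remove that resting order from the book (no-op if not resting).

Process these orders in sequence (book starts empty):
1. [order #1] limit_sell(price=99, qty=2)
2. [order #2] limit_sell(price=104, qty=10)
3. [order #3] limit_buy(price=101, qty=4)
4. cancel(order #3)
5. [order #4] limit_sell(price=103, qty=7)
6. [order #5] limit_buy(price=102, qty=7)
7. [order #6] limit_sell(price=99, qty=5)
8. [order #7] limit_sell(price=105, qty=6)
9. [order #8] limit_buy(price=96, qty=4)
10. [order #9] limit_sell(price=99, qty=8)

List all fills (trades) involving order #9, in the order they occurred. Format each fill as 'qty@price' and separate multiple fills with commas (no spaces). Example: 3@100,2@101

After op 1 [order #1] limit_sell(price=99, qty=2): fills=none; bids=[-] asks=[#1:2@99]
After op 2 [order #2] limit_sell(price=104, qty=10): fills=none; bids=[-] asks=[#1:2@99 #2:10@104]
After op 3 [order #3] limit_buy(price=101, qty=4): fills=#3x#1:2@99; bids=[#3:2@101] asks=[#2:10@104]
After op 4 cancel(order #3): fills=none; bids=[-] asks=[#2:10@104]
After op 5 [order #4] limit_sell(price=103, qty=7): fills=none; bids=[-] asks=[#4:7@103 #2:10@104]
After op 6 [order #5] limit_buy(price=102, qty=7): fills=none; bids=[#5:7@102] asks=[#4:7@103 #2:10@104]
After op 7 [order #6] limit_sell(price=99, qty=5): fills=#5x#6:5@102; bids=[#5:2@102] asks=[#4:7@103 #2:10@104]
After op 8 [order #7] limit_sell(price=105, qty=6): fills=none; bids=[#5:2@102] asks=[#4:7@103 #2:10@104 #7:6@105]
After op 9 [order #8] limit_buy(price=96, qty=4): fills=none; bids=[#5:2@102 #8:4@96] asks=[#4:7@103 #2:10@104 #7:6@105]
After op 10 [order #9] limit_sell(price=99, qty=8): fills=#5x#9:2@102; bids=[#8:4@96] asks=[#9:6@99 #4:7@103 #2:10@104 #7:6@105]

Answer: 2@102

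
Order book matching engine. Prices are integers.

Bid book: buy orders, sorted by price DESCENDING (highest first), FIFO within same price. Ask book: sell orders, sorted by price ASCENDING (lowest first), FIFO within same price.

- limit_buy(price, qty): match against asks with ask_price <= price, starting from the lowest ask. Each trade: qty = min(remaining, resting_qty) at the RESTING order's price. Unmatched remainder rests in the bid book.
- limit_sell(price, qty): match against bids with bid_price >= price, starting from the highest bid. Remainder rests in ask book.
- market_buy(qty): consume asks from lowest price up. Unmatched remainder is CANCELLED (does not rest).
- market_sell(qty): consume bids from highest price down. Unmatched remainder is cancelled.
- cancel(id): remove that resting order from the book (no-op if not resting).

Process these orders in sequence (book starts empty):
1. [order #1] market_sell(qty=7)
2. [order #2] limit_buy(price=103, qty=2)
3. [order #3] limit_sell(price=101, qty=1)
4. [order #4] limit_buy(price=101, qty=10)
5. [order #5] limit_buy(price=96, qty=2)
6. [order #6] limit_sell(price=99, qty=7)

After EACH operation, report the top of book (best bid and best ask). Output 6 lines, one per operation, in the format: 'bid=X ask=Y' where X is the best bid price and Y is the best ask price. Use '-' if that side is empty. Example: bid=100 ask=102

Answer: bid=- ask=-
bid=103 ask=-
bid=103 ask=-
bid=103 ask=-
bid=103 ask=-
bid=101 ask=-

Derivation:
After op 1 [order #1] market_sell(qty=7): fills=none; bids=[-] asks=[-]
After op 2 [order #2] limit_buy(price=103, qty=2): fills=none; bids=[#2:2@103] asks=[-]
After op 3 [order #3] limit_sell(price=101, qty=1): fills=#2x#3:1@103; bids=[#2:1@103] asks=[-]
After op 4 [order #4] limit_buy(price=101, qty=10): fills=none; bids=[#2:1@103 #4:10@101] asks=[-]
After op 5 [order #5] limit_buy(price=96, qty=2): fills=none; bids=[#2:1@103 #4:10@101 #5:2@96] asks=[-]
After op 6 [order #6] limit_sell(price=99, qty=7): fills=#2x#6:1@103 #4x#6:6@101; bids=[#4:4@101 #5:2@96] asks=[-]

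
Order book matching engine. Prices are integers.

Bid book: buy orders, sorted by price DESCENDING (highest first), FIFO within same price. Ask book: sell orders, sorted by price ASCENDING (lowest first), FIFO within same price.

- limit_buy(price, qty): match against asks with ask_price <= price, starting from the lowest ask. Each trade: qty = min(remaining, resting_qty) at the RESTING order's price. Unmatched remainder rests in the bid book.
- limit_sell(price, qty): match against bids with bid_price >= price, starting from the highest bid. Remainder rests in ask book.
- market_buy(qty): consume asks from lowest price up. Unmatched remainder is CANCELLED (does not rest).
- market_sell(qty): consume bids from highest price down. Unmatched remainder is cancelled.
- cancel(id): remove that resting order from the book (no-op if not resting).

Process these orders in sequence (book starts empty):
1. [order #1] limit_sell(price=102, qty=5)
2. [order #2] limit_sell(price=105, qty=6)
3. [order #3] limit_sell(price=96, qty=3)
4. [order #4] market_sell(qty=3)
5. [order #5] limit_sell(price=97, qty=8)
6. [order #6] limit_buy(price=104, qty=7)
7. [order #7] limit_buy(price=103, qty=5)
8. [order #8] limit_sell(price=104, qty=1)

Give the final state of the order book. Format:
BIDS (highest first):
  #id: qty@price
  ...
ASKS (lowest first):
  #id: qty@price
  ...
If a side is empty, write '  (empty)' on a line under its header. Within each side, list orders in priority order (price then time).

Answer: BIDS (highest first):
  (empty)
ASKS (lowest first):
  #1: 4@102
  #8: 1@104
  #2: 6@105

Derivation:
After op 1 [order #1] limit_sell(price=102, qty=5): fills=none; bids=[-] asks=[#1:5@102]
After op 2 [order #2] limit_sell(price=105, qty=6): fills=none; bids=[-] asks=[#1:5@102 #2:6@105]
After op 3 [order #3] limit_sell(price=96, qty=3): fills=none; bids=[-] asks=[#3:3@96 #1:5@102 #2:6@105]
After op 4 [order #4] market_sell(qty=3): fills=none; bids=[-] asks=[#3:3@96 #1:5@102 #2:6@105]
After op 5 [order #5] limit_sell(price=97, qty=8): fills=none; bids=[-] asks=[#3:3@96 #5:8@97 #1:5@102 #2:6@105]
After op 6 [order #6] limit_buy(price=104, qty=7): fills=#6x#3:3@96 #6x#5:4@97; bids=[-] asks=[#5:4@97 #1:5@102 #2:6@105]
After op 7 [order #7] limit_buy(price=103, qty=5): fills=#7x#5:4@97 #7x#1:1@102; bids=[-] asks=[#1:4@102 #2:6@105]
After op 8 [order #8] limit_sell(price=104, qty=1): fills=none; bids=[-] asks=[#1:4@102 #8:1@104 #2:6@105]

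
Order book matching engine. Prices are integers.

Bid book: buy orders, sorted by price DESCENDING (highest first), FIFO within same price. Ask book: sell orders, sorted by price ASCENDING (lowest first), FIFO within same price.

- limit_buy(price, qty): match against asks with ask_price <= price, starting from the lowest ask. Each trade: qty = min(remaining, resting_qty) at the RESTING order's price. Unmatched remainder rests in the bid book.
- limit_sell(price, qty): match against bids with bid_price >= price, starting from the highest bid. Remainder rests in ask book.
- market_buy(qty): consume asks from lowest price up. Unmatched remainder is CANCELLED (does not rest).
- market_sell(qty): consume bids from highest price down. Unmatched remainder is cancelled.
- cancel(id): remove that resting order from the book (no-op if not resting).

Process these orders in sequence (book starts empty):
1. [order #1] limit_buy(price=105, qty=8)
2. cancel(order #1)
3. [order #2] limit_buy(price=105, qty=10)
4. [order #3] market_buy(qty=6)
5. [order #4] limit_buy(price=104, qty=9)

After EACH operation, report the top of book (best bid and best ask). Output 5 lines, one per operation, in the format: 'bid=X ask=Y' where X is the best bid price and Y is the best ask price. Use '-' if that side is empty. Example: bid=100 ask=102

Answer: bid=105 ask=-
bid=- ask=-
bid=105 ask=-
bid=105 ask=-
bid=105 ask=-

Derivation:
After op 1 [order #1] limit_buy(price=105, qty=8): fills=none; bids=[#1:8@105] asks=[-]
After op 2 cancel(order #1): fills=none; bids=[-] asks=[-]
After op 3 [order #2] limit_buy(price=105, qty=10): fills=none; bids=[#2:10@105] asks=[-]
After op 4 [order #3] market_buy(qty=6): fills=none; bids=[#2:10@105] asks=[-]
After op 5 [order #4] limit_buy(price=104, qty=9): fills=none; bids=[#2:10@105 #4:9@104] asks=[-]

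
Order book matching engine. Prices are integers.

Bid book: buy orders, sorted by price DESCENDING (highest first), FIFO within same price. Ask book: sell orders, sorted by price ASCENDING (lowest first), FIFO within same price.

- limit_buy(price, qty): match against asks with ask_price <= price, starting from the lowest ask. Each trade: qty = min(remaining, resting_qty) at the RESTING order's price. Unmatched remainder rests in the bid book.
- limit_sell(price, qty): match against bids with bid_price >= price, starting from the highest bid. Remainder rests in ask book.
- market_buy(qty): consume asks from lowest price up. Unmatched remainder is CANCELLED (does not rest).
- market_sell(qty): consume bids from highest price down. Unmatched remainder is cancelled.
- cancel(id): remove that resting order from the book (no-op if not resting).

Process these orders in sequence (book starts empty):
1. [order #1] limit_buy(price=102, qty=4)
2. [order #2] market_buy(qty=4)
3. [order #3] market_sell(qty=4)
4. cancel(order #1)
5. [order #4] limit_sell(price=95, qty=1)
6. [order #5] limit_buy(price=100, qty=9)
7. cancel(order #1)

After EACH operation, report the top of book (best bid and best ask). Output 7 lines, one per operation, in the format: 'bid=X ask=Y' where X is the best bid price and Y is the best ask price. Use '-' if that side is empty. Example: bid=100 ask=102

After op 1 [order #1] limit_buy(price=102, qty=4): fills=none; bids=[#1:4@102] asks=[-]
After op 2 [order #2] market_buy(qty=4): fills=none; bids=[#1:4@102] asks=[-]
After op 3 [order #3] market_sell(qty=4): fills=#1x#3:4@102; bids=[-] asks=[-]
After op 4 cancel(order #1): fills=none; bids=[-] asks=[-]
After op 5 [order #4] limit_sell(price=95, qty=1): fills=none; bids=[-] asks=[#4:1@95]
After op 6 [order #5] limit_buy(price=100, qty=9): fills=#5x#4:1@95; bids=[#5:8@100] asks=[-]
After op 7 cancel(order #1): fills=none; bids=[#5:8@100] asks=[-]

Answer: bid=102 ask=-
bid=102 ask=-
bid=- ask=-
bid=- ask=-
bid=- ask=95
bid=100 ask=-
bid=100 ask=-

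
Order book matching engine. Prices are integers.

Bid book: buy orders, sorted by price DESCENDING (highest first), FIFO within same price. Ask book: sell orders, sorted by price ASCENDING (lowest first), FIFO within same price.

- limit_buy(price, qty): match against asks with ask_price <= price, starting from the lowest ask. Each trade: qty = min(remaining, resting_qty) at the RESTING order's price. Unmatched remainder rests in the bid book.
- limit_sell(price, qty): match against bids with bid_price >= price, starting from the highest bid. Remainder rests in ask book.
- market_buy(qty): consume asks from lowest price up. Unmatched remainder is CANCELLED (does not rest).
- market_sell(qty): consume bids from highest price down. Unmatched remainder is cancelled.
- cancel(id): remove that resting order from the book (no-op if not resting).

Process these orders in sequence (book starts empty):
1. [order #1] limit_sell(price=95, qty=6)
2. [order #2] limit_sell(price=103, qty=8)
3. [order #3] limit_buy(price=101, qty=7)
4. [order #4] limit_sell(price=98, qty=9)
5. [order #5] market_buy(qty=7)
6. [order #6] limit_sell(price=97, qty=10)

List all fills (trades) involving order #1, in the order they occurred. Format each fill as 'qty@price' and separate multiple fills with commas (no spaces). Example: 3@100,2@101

Answer: 6@95

Derivation:
After op 1 [order #1] limit_sell(price=95, qty=6): fills=none; bids=[-] asks=[#1:6@95]
After op 2 [order #2] limit_sell(price=103, qty=8): fills=none; bids=[-] asks=[#1:6@95 #2:8@103]
After op 3 [order #3] limit_buy(price=101, qty=7): fills=#3x#1:6@95; bids=[#3:1@101] asks=[#2:8@103]
After op 4 [order #4] limit_sell(price=98, qty=9): fills=#3x#4:1@101; bids=[-] asks=[#4:8@98 #2:8@103]
After op 5 [order #5] market_buy(qty=7): fills=#5x#4:7@98; bids=[-] asks=[#4:1@98 #2:8@103]
After op 6 [order #6] limit_sell(price=97, qty=10): fills=none; bids=[-] asks=[#6:10@97 #4:1@98 #2:8@103]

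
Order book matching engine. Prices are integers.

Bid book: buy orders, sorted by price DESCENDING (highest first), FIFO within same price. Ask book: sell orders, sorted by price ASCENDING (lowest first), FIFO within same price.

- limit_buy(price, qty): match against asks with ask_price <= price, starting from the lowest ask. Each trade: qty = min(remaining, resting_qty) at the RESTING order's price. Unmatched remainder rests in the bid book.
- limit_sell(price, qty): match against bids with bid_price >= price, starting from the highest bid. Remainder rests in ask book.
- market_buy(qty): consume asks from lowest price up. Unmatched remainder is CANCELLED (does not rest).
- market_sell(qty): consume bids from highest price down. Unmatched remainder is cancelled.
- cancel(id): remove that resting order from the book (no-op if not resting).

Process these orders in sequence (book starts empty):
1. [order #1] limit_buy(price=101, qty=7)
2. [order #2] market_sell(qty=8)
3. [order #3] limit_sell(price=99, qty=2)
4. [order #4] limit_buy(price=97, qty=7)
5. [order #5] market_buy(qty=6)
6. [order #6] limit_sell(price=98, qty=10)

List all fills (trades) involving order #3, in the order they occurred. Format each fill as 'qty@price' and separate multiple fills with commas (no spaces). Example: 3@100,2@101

After op 1 [order #1] limit_buy(price=101, qty=7): fills=none; bids=[#1:7@101] asks=[-]
After op 2 [order #2] market_sell(qty=8): fills=#1x#2:7@101; bids=[-] asks=[-]
After op 3 [order #3] limit_sell(price=99, qty=2): fills=none; bids=[-] asks=[#3:2@99]
After op 4 [order #4] limit_buy(price=97, qty=7): fills=none; bids=[#4:7@97] asks=[#3:2@99]
After op 5 [order #5] market_buy(qty=6): fills=#5x#3:2@99; bids=[#4:7@97] asks=[-]
After op 6 [order #6] limit_sell(price=98, qty=10): fills=none; bids=[#4:7@97] asks=[#6:10@98]

Answer: 2@99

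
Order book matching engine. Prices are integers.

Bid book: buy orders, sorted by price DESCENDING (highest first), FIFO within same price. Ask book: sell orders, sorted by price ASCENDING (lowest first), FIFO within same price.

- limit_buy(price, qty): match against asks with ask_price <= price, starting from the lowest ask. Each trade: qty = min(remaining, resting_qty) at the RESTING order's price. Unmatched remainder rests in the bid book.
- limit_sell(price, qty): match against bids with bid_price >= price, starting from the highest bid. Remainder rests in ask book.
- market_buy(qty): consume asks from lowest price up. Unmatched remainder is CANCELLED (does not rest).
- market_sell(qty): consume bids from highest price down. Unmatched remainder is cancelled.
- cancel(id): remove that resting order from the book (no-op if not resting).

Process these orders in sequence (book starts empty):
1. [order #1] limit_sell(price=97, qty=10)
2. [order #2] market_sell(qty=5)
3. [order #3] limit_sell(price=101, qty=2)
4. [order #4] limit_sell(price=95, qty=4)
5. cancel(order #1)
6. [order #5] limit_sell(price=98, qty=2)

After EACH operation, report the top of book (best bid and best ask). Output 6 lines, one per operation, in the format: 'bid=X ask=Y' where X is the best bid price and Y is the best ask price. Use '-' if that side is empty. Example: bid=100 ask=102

After op 1 [order #1] limit_sell(price=97, qty=10): fills=none; bids=[-] asks=[#1:10@97]
After op 2 [order #2] market_sell(qty=5): fills=none; bids=[-] asks=[#1:10@97]
After op 3 [order #3] limit_sell(price=101, qty=2): fills=none; bids=[-] asks=[#1:10@97 #3:2@101]
After op 4 [order #4] limit_sell(price=95, qty=4): fills=none; bids=[-] asks=[#4:4@95 #1:10@97 #3:2@101]
After op 5 cancel(order #1): fills=none; bids=[-] asks=[#4:4@95 #3:2@101]
After op 6 [order #5] limit_sell(price=98, qty=2): fills=none; bids=[-] asks=[#4:4@95 #5:2@98 #3:2@101]

Answer: bid=- ask=97
bid=- ask=97
bid=- ask=97
bid=- ask=95
bid=- ask=95
bid=- ask=95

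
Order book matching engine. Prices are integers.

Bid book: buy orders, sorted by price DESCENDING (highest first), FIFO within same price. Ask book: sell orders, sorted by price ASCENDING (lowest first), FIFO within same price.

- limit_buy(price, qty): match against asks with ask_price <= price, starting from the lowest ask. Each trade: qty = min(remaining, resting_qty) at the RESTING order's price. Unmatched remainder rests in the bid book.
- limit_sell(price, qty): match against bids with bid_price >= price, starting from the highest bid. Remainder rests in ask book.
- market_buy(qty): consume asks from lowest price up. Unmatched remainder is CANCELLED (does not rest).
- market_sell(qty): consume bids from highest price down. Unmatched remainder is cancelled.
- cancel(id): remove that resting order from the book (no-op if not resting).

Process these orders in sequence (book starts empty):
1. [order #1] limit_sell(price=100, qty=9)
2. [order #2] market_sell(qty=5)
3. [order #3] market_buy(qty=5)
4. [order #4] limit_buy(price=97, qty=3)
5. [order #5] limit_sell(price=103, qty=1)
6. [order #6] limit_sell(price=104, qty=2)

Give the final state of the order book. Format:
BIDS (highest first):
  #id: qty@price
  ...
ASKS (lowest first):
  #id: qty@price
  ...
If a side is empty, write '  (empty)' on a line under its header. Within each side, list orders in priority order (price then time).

After op 1 [order #1] limit_sell(price=100, qty=9): fills=none; bids=[-] asks=[#1:9@100]
After op 2 [order #2] market_sell(qty=5): fills=none; bids=[-] asks=[#1:9@100]
After op 3 [order #3] market_buy(qty=5): fills=#3x#1:5@100; bids=[-] asks=[#1:4@100]
After op 4 [order #4] limit_buy(price=97, qty=3): fills=none; bids=[#4:3@97] asks=[#1:4@100]
After op 5 [order #5] limit_sell(price=103, qty=1): fills=none; bids=[#4:3@97] asks=[#1:4@100 #5:1@103]
After op 6 [order #6] limit_sell(price=104, qty=2): fills=none; bids=[#4:3@97] asks=[#1:4@100 #5:1@103 #6:2@104]

Answer: BIDS (highest first):
  #4: 3@97
ASKS (lowest first):
  #1: 4@100
  #5: 1@103
  #6: 2@104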